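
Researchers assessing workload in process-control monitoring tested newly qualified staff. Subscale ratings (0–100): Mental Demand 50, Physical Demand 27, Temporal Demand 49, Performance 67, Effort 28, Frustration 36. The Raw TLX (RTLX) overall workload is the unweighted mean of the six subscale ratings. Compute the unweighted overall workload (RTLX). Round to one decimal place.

42.8

Sum of ratings = 50 + 27 + 49 + 67 + 28 + 36 = 257.
RTLX = 257 / 6 = 42.8333 ≈ 42.8.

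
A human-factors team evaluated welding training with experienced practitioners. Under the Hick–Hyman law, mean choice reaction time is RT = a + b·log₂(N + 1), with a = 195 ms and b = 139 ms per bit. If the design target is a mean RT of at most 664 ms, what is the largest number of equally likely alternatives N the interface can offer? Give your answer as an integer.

Set 195 + 139·log₂(N + 1) ≤ 664.
log₂(N + 1) ≤ (664 − 195) / 139 = 3.3741.
N + 1 ≤ 2^3.3741 = 10.3682.
N ≤ 9.3682, so the largest integer N is 9.

9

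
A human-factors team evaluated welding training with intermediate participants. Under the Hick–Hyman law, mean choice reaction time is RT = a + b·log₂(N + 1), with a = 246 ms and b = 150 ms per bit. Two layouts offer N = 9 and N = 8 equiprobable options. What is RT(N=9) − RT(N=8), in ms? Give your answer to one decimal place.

RT(9) = 246 + 150·log₂(10) = 246 + 150·3.3219 = 744.2850 ms.
RT(8) = 246 + 150·log₂(9) = 246 + 150·3.1699 = 721.4850 ms.
Difference = 744.2850 − 721.4850 = 22.8000 ≈ 22.8 ms.

22.8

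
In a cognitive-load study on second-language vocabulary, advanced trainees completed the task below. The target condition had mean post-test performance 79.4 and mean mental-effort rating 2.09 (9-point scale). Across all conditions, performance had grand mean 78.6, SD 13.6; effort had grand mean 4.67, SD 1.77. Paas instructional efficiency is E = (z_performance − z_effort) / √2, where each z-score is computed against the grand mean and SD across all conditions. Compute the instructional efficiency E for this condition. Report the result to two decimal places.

z_performance = (79.4 − 78.6) / 13.6 = 0.8000 / 13.6 = 0.0588.
z_effort = (2.09 − 4.67) / 1.77 = -2.5800 / 1.77 = -1.4576.
z_P − z_E = 0.0588 − (-1.4576) = 1.5164.
E = 1.5164 / √2 = 1.5164 / 1.41421 = 1.0723 ≈ 1.07.

1.07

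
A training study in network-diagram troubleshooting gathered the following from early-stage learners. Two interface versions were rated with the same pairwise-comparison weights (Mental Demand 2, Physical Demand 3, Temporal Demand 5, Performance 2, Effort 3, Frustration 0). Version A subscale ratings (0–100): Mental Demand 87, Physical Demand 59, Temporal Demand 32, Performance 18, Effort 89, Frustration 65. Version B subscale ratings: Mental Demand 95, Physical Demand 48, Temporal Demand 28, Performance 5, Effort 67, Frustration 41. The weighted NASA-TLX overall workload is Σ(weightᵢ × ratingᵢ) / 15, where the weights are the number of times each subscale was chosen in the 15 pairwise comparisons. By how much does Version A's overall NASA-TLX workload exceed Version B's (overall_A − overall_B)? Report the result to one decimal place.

8.6

Version A weighted sum = 2·87 + 3·59 + 5·32 + 2·18 + 3·89 + 0·65 = 174 + 177 + 160 + 36 + 267 + 0 = 814; overall_A = 814/15 = 54.2667.
Version B weighted sum = 2·95 + 3·48 + 5·28 + 2·5 + 3·67 + 0·41 = 190 + 144 + 140 + 10 + 201 + 0 = 685; overall_B = 685/15 = 45.6667.
Difference = 54.2667 − 45.6667 = 8.6000 ≈ 8.6.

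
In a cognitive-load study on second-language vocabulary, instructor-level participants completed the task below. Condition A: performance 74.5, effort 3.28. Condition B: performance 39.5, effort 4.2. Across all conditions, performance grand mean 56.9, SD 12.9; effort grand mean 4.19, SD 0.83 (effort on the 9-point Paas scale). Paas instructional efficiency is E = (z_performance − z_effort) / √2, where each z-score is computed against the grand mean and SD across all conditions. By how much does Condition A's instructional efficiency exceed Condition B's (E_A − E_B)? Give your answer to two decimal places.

Condition A: z_P = (74.5 − 56.9)/12.9 = 1.3643; z_E = (3.28 − 4.19)/0.83 = -1.0964; E_A = (1.3643 − (-1.0964))/√2 = 1.7400.
Condition B: z_P = (39.5 − 56.9)/12.9 = -1.3488; z_E = (4.2 − 4.19)/0.83 = 0.0120; E_B = (-1.3488 − 0.0120)/√2 = -0.9622.
E_A − E_B = 1.7400 − (-0.9622) = 2.7022 ≈ 2.70.

2.70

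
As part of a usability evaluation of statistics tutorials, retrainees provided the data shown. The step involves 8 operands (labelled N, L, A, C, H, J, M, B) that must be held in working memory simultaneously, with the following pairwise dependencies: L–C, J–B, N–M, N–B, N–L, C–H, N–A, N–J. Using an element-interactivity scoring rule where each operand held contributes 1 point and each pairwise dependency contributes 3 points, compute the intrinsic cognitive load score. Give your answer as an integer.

Count of operands held simultaneously: 8.
Count of pairwise dependencies listed: 8.
Element contribution: 8 × 1 = 8.
Interaction contribution: 8 × 3 = 24.
Intrinsic load = 8 + 24 = 32.

32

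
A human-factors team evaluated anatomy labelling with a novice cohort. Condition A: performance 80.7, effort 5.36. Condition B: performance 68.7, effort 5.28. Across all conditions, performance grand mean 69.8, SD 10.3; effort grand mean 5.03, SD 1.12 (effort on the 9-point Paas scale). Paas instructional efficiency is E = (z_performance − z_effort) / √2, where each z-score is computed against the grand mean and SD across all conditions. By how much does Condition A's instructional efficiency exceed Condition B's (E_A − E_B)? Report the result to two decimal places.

Condition A: z_P = (80.7 − 69.8)/10.3 = 1.0583; z_E = (5.36 − 5.03)/1.12 = 0.2946; E_A = (1.0583 − 0.2946)/√2 = 0.5400.
Condition B: z_P = (68.7 − 69.8)/10.3 = -0.1068; z_E = (5.28 − 5.03)/1.12 = 0.2232; E_B = (-0.1068 − 0.2232)/√2 = -0.2333.
E_A − E_B = 0.5400 − (-0.2333) = 0.7733 ≈ 0.77.

0.77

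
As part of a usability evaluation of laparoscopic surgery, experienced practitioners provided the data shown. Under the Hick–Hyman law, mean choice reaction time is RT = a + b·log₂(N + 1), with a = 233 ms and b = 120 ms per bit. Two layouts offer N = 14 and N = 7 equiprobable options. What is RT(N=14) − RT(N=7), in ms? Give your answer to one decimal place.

108.8

RT(14) = 233 + 120·log₂(15) = 233 + 120·3.9069 = 701.8280 ms.
RT(7) = 233 + 120·log₂(8) = 233 + 120·3.0000 = 593.0000 ms.
Difference = 701.8280 − 593.0000 = 108.8280 ≈ 108.8 ms.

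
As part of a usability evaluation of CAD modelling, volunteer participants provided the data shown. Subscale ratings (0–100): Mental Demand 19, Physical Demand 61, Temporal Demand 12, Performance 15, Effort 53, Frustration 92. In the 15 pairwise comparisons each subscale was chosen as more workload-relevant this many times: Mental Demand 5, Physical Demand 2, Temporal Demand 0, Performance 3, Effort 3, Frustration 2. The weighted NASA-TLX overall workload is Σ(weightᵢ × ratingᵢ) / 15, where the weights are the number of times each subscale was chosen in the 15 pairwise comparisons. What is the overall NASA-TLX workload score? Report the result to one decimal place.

40.3

The tallies are the weights (they sum to 15).
Weighted sum = 5·19 + 2·61 + 0·12 + 3·15 + 3·53 + 2·92
            = 95 + 122 + 0 + 45 + 159 + 184 = 605.
Overall workload = 605 / 15 = 40.3333 ≈ 40.3.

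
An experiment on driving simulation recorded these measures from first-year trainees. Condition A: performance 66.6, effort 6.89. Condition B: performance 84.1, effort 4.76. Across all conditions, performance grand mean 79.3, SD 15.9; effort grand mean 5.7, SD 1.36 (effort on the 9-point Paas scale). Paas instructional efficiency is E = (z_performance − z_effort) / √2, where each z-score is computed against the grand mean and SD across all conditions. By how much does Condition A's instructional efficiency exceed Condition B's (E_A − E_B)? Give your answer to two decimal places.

Condition A: z_P = (66.6 − 79.3)/15.9 = -0.7987; z_E = (6.89 − 5.7)/1.36 = 0.8750; E_A = (-0.7987 − 0.8750)/√2 = -1.1835.
Condition B: z_P = (84.1 − 79.3)/15.9 = 0.3019; z_E = (4.76 − 5.7)/1.36 = -0.6912; E_B = (0.3019 − (-0.6912))/√2 = 0.7022.
E_A − E_B = -1.1835 − 0.7022 = -1.8857 ≈ -1.89.

-1.89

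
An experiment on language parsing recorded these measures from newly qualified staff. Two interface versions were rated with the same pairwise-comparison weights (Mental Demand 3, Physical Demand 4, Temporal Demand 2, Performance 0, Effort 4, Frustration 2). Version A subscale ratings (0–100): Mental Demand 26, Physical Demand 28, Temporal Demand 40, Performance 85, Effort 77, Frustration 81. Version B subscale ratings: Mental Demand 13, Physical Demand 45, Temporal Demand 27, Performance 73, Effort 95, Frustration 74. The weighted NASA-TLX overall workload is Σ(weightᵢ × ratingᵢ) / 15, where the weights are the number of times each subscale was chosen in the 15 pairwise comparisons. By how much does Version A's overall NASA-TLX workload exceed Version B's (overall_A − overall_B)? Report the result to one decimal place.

Version A weighted sum = 3·26 + 4·28 + 2·40 + 0·85 + 4·77 + 2·81 = 78 + 112 + 80 + 0 + 308 + 162 = 740; overall_A = 740/15 = 49.3333.
Version B weighted sum = 3·13 + 4·45 + 2·27 + 0·73 + 4·95 + 2·74 = 39 + 180 + 54 + 0 + 380 + 148 = 801; overall_B = 801/15 = 53.4000.
Difference = 49.3333 − 53.4000 = -4.0667 ≈ -4.1.

-4.1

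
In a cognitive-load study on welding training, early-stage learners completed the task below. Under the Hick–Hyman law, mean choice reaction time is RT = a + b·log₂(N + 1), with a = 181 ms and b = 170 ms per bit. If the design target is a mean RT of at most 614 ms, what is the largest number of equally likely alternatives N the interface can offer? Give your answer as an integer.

Set 181 + 170·log₂(N + 1) ≤ 614.
log₂(N + 1) ≤ (614 − 181) / 170 = 2.5471.
N + 1 ≤ 2^2.5471 = 5.8446.
N ≤ 4.8446, so the largest integer N is 4.

4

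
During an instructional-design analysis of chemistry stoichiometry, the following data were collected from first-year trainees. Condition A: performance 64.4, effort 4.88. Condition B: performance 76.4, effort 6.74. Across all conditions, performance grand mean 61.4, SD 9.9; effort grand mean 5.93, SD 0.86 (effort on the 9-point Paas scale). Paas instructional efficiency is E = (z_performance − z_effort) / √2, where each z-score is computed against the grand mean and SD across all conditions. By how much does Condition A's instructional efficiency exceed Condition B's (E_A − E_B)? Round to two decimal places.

0.67

Condition A: z_P = (64.4 − 61.4)/9.9 = 0.3030; z_E = (4.88 − 5.93)/0.86 = -1.2209; E_A = (0.3030 − (-1.2209))/√2 = 1.0776.
Condition B: z_P = (76.4 − 61.4)/9.9 = 1.5152; z_E = (6.74 − 5.93)/0.86 = 0.9419; E_B = (1.5152 − 0.9419)/√2 = 0.4054.
E_A − E_B = 1.0776 − 0.4054 = 0.6722 ≈ 0.67.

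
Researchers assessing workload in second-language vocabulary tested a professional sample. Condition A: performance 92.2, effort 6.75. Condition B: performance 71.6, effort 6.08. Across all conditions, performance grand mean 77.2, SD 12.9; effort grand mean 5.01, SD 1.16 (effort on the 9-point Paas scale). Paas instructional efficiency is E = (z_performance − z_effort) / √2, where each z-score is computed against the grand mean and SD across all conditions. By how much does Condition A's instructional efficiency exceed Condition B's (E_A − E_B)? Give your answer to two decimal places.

Condition A: z_P = (92.2 − 77.2)/12.9 = 1.1628; z_E = (6.75 − 5.01)/1.16 = 1.5000; E_A = (1.1628 − 1.5000)/√2 = -0.2384.
Condition B: z_P = (71.6 − 77.2)/12.9 = -0.4341; z_E = (6.08 − 5.01)/1.16 = 0.9224; E_B = (-0.4341 − 0.9224)/√2 = -0.9592.
E_A − E_B = -0.2384 − (-0.9592) = 0.7208 ≈ 0.72.

0.72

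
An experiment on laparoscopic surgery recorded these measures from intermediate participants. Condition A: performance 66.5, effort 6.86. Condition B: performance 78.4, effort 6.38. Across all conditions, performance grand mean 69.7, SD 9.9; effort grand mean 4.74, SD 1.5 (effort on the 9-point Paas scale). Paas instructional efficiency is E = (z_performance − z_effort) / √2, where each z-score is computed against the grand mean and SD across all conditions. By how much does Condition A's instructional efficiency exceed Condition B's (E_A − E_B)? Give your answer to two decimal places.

-1.08

Condition A: z_P = (66.5 − 69.7)/9.9 = -0.3232; z_E = (6.86 − 4.74)/1.5 = 1.4133; E_A = (-0.3232 − 1.4133)/√2 = -1.2279.
Condition B: z_P = (78.4 − 69.7)/9.9 = 0.8788; z_E = (6.38 − 4.74)/1.5 = 1.0933; E_B = (0.8788 − 1.0933)/√2 = -0.1517.
E_A − E_B = -1.2279 − (-0.1517) = -1.0762 ≈ -1.08.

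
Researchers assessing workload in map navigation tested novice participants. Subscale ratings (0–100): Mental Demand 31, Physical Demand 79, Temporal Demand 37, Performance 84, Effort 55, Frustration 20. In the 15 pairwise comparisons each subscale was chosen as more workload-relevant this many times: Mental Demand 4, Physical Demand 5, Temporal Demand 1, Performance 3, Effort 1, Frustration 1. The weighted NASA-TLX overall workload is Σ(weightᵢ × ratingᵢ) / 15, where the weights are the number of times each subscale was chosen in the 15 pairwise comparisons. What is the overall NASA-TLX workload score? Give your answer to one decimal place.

The tallies are the weights (they sum to 15).
Weighted sum = 4·31 + 5·79 + 1·37 + 3·84 + 1·55 + 1·20
            = 124 + 395 + 37 + 252 + 55 + 20 = 883.
Overall workload = 883 / 15 = 58.8667 ≈ 58.9.

58.9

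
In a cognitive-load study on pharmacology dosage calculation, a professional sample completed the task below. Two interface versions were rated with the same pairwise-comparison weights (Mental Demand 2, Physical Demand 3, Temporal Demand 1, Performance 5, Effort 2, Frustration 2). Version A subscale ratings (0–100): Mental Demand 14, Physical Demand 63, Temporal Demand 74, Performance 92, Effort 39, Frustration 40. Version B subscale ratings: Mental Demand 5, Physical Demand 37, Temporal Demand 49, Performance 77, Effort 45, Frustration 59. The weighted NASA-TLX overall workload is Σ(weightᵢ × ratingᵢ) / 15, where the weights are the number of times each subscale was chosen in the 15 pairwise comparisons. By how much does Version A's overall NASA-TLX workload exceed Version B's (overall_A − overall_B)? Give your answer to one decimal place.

9.7

Version A weighted sum = 2·14 + 3·63 + 1·74 + 5·92 + 2·39 + 2·40 = 28 + 189 + 74 + 460 + 78 + 80 = 909; overall_A = 909/15 = 60.6000.
Version B weighted sum = 2·5 + 3·37 + 1·49 + 5·77 + 2·45 + 2·59 = 10 + 111 + 49 + 385 + 90 + 118 = 763; overall_B = 763/15 = 50.8667.
Difference = 60.6000 − 50.8667 = 9.7333 ≈ 9.7.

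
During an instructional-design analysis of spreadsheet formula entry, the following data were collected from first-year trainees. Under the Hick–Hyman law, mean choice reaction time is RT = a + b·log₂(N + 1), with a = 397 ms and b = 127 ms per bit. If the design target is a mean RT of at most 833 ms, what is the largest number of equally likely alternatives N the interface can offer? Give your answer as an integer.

9

Set 397 + 127·log₂(N + 1) ≤ 833.
log₂(N + 1) ≤ (833 − 397) / 127 = 3.4331.
N + 1 ≤ 2^3.4331 = 10.8011.
N ≤ 9.8011, so the largest integer N is 9.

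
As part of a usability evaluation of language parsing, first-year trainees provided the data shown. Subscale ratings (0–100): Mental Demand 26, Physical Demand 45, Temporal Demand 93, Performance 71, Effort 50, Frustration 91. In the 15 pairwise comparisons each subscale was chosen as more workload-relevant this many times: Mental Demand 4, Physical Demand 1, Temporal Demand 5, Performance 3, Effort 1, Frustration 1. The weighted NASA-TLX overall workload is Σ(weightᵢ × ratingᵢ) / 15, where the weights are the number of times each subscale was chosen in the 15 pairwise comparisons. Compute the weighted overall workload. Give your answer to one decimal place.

64.5

The tallies are the weights (they sum to 15).
Weighted sum = 4·26 + 1·45 + 5·93 + 3·71 + 1·50 + 1·91
            = 104 + 45 + 465 + 213 + 50 + 91 = 968.
Overall workload = 968 / 15 = 64.5333 ≈ 64.5.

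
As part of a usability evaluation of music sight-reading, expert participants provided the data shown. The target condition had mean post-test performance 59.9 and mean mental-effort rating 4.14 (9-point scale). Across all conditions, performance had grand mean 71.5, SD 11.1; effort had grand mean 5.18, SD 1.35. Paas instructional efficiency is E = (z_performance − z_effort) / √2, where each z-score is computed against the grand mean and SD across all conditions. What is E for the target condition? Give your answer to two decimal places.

z_performance = (59.9 − 71.5) / 11.1 = -11.6000 / 11.1 = -1.0450.
z_effort = (4.14 − 5.18) / 1.35 = -1.0400 / 1.35 = -0.7704.
z_P − z_E = -1.0450 − (-0.7704) = -0.2746.
E = -0.2746 / √2 = -0.2746 / 1.41421 = -0.1942 ≈ -0.19.

-0.19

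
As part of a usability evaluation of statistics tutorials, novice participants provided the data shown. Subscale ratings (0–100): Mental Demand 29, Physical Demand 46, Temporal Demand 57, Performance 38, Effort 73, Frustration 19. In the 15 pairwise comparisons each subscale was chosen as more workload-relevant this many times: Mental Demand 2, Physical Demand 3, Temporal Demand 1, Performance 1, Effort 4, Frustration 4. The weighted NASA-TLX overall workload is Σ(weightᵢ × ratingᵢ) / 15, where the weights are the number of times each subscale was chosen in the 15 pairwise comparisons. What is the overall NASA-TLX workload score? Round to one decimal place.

43.9

The tallies are the weights (they sum to 15).
Weighted sum = 2·29 + 3·46 + 1·57 + 1·38 + 4·73 + 4·19
            = 58 + 138 + 57 + 38 + 292 + 76 = 659.
Overall workload = 659 / 15 = 43.9333 ≈ 43.9.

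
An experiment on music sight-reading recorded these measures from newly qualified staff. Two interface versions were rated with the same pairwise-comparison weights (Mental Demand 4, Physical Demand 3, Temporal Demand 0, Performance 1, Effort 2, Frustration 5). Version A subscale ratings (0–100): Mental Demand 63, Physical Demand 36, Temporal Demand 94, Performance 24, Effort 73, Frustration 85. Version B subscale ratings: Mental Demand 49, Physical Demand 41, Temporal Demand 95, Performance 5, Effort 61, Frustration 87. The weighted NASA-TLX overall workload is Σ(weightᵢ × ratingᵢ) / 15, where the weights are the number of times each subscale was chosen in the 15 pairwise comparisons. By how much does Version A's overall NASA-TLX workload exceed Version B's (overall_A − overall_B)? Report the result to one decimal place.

Version A weighted sum = 4·63 + 3·36 + 0·94 + 1·24 + 2·73 + 5·85 = 252 + 108 + 0 + 24 + 146 + 425 = 955; overall_A = 955/15 = 63.6667.
Version B weighted sum = 4·49 + 3·41 + 0·95 + 1·5 + 2·61 + 5·87 = 196 + 123 + 0 + 5 + 122 + 435 = 881; overall_B = 881/15 = 58.7333.
Difference = 63.6667 − 58.7333 = 4.9334 ≈ 4.9.

4.9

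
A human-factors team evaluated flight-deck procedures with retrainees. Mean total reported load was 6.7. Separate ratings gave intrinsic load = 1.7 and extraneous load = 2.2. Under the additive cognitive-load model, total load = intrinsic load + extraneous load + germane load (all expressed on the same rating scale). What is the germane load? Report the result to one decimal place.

germane load = total − intrinsic − extraneous
             = 6.7 − 1.7 − 2.2 = 2.8.

2.8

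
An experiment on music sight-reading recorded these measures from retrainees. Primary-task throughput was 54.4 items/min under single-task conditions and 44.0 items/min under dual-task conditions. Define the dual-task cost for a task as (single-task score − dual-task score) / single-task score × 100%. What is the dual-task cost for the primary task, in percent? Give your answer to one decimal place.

19.1

Cost = (54.4 − 44.0) / 54.4 × 100%
     = 10.4000 / 54.4 × 100% = 19.1176%.
≈ 19.1%.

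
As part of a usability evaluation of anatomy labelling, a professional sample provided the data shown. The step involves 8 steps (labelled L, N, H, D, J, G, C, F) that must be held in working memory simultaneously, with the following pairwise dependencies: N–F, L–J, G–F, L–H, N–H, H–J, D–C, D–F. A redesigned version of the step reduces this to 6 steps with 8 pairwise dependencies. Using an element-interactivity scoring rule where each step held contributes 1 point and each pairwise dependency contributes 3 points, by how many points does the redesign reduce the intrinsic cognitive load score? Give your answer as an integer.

Original: 8 × 1 + 8 × 3 = 8 + 24 = 32.
Redesigned: 6 × 1 + 8 × 3 = 6 + 24 = 30.
Reduction = 32 − 30 = 2.

2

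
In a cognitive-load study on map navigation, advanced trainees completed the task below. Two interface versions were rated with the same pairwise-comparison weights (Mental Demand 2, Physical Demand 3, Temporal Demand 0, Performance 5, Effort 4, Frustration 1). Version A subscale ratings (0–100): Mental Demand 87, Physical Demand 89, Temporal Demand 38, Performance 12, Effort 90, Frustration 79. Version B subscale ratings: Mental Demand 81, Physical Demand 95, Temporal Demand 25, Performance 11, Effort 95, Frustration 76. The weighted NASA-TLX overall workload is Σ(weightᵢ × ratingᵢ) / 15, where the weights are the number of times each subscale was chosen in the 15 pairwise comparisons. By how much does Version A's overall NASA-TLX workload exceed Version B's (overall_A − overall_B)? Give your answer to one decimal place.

-1.2

Version A weighted sum = 2·87 + 3·89 + 0·38 + 5·12 + 4·90 + 1·79 = 174 + 267 + 0 + 60 + 360 + 79 = 940; overall_A = 940/15 = 62.6667.
Version B weighted sum = 2·81 + 3·95 + 0·25 + 5·11 + 4·95 + 1·76 = 162 + 285 + 0 + 55 + 380 + 76 = 958; overall_B = 958/15 = 63.8667.
Difference = 62.6667 − 63.8667 = -1.2000 ≈ -1.2.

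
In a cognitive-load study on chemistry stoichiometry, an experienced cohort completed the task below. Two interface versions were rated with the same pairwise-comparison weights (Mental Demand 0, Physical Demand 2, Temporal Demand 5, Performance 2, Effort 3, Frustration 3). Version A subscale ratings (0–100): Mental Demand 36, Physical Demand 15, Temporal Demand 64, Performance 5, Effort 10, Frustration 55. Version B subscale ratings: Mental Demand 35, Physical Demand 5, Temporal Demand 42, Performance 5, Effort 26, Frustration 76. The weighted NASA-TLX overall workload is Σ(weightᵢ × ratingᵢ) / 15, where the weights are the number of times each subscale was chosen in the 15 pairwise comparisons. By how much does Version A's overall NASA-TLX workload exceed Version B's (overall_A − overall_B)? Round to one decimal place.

Version A weighted sum = 0·36 + 2·15 + 5·64 + 2·5 + 3·10 + 3·55 = 0 + 30 + 320 + 10 + 30 + 165 = 555; overall_A = 555/15 = 37.0000.
Version B weighted sum = 0·35 + 2·5 + 5·42 + 2·5 + 3·26 + 3·76 = 0 + 10 + 210 + 10 + 78 + 228 = 536; overall_B = 536/15 = 35.7333.
Difference = 37.0000 − 35.7333 = 1.2667 ≈ 1.3.

1.3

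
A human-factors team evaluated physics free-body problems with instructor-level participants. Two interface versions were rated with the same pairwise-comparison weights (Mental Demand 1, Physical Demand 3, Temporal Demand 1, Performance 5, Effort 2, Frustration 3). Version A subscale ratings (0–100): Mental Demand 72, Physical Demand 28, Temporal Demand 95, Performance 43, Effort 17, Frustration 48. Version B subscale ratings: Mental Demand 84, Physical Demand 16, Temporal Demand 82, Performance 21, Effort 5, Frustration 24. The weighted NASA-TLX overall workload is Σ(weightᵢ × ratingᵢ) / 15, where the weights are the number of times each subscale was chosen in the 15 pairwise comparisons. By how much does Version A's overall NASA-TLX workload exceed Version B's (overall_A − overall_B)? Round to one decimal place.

16.2

Version A weighted sum = 1·72 + 3·28 + 1·95 + 5·43 + 2·17 + 3·48 = 72 + 84 + 95 + 215 + 34 + 144 = 644; overall_A = 644/15 = 42.9333.
Version B weighted sum = 1·84 + 3·16 + 1·82 + 5·21 + 2·5 + 3·24 = 84 + 48 + 82 + 105 + 10 + 72 = 401; overall_B = 401/15 = 26.7333.
Difference = 42.9333 − 26.7333 = 16.2000 ≈ 16.2.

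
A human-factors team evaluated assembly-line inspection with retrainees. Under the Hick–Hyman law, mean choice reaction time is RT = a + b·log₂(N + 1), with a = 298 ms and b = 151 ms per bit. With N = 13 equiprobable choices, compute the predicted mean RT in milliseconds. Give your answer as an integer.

873

log₂(13 + 1) = log₂(14) = 3.8074.
RT = 298 + 151 × 3.8074 = 298 + 574.9174 = 872.9174 ms.
≈ 873 ms.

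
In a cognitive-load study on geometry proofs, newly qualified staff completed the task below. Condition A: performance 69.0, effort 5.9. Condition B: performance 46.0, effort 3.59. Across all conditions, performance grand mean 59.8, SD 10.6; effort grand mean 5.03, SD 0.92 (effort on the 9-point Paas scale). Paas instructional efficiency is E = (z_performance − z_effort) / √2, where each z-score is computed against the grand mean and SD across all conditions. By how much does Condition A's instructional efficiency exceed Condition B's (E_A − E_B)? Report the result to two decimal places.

-0.24

Condition A: z_P = (69.0 − 59.8)/10.6 = 0.8679; z_E = (5.9 − 5.03)/0.92 = 0.9457; E_A = (0.8679 − 0.9457)/√2 = -0.0550.
Condition B: z_P = (46.0 − 59.8)/10.6 = -1.3019; z_E = (3.59 − 5.03)/0.92 = -1.5652; E_B = (-1.3019 − (-1.5652))/√2 = 0.1862.
E_A − E_B = -0.0550 − 0.1862 = -0.2412 ≈ -0.24.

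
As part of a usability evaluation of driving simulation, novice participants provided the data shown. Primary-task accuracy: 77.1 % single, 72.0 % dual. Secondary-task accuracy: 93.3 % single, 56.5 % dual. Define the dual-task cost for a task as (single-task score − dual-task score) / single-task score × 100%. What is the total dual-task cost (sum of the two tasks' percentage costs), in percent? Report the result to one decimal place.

46.1

Primary cost = (77.1 − 72.0) / 77.1 × 100% = 6.6148%.
Secondary cost = (93.3 − 56.5) / 93.3 × 100% = 39.4427%.
Total = 6.6148% + 39.4427% = 46.0575% ≈ 46.1%.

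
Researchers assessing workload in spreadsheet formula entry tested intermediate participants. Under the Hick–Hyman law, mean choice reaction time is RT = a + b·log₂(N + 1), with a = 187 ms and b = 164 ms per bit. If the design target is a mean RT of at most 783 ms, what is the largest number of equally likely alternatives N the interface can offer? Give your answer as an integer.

Set 187 + 164·log₂(N + 1) ≤ 783.
log₂(N + 1) ≤ (783 − 187) / 164 = 3.6341.
N + 1 ≤ 2^3.6341 = 12.4158.
N ≤ 11.4158, so the largest integer N is 11.

11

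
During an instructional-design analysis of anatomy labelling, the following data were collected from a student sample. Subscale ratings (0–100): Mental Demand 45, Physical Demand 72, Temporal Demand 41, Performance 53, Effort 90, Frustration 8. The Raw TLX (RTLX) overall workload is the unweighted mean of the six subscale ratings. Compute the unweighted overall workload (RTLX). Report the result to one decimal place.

51.5

Sum of ratings = 45 + 72 + 41 + 53 + 90 + 8 = 309.
RTLX = 309 / 6 = 51.5000 ≈ 51.5.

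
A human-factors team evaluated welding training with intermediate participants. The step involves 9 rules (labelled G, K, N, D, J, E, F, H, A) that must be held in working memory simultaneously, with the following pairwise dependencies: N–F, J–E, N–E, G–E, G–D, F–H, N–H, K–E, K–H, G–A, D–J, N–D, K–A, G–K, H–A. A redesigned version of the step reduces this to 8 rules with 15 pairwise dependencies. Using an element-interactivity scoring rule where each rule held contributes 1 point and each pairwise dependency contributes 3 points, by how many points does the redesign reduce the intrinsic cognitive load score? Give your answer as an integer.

Original: 9 × 1 + 15 × 3 = 9 + 45 = 54.
Redesigned: 8 × 1 + 15 × 3 = 8 + 45 = 53.
Reduction = 54 − 53 = 1.

1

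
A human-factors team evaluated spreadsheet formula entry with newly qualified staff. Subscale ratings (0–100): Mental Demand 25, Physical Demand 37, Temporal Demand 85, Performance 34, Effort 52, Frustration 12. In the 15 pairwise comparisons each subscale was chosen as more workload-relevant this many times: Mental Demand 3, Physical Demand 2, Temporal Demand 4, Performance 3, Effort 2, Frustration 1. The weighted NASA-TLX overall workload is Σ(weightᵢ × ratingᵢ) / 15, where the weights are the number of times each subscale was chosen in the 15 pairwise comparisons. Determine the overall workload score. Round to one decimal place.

The tallies are the weights (they sum to 15).
Weighted sum = 3·25 + 2·37 + 4·85 + 3·34 + 2·52 + 1·12
            = 75 + 74 + 340 + 102 + 104 + 12 = 707.
Overall workload = 707 / 15 = 47.1333 ≈ 47.1.

47.1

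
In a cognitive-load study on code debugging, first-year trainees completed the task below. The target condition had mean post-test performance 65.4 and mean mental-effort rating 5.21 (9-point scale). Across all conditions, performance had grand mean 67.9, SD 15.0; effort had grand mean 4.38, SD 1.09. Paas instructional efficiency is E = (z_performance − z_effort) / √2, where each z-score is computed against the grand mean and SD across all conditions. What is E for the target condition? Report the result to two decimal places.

-0.66

z_performance = (65.4 − 67.9) / 15.0 = -2.5000 / 15.0 = -0.1667.
z_effort = (5.21 − 4.38) / 1.09 = 0.8300 / 1.09 = 0.7615.
z_P − z_E = -0.1667 − 0.7615 = -0.9282.
E = -0.9282 / √2 = -0.9282 / 1.41421 = -0.6563 ≈ -0.66.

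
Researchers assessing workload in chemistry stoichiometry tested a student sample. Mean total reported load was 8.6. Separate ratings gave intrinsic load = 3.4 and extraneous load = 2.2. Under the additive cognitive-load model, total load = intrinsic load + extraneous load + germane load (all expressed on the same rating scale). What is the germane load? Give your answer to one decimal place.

germane load = total − intrinsic − extraneous
             = 8.6 − 3.4 − 2.2 = 3.0.

3.0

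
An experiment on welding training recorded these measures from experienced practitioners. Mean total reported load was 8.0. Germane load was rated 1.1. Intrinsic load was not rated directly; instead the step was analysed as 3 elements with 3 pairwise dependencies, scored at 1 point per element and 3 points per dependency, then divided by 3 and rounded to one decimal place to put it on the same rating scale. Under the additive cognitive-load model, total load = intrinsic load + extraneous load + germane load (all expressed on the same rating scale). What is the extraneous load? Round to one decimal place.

Intrinsic (element-interactivity): (3 × 1 + 3 × 3) / 3 = 12 / 3 = 4.0000 → 4.0.
extraneous load = total − intrinsic − germane
             = 8.0 − 4.0 − 1.1 = 2.9.

2.9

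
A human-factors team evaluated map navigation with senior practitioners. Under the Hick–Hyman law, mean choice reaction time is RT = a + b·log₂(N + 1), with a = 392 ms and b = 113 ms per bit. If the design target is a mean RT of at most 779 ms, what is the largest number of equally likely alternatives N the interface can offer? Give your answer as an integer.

Set 392 + 113·log₂(N + 1) ≤ 779.
log₂(N + 1) ≤ (779 − 392) / 113 = 3.4248.
N + 1 ≤ 2^3.4248 = 10.7391.
N ≤ 9.7391, so the largest integer N is 9.

9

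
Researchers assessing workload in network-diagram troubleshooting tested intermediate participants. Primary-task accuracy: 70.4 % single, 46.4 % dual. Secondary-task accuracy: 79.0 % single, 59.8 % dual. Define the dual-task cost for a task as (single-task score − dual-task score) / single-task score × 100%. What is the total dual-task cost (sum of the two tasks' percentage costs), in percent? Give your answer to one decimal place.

Primary cost = (70.4 − 46.4) / 70.4 × 100% = 34.0909%.
Secondary cost = (79.0 − 59.8) / 79.0 × 100% = 24.3038%.
Total = 34.0909% + 24.3038% = 58.3947% ≈ 58.4%.

58.4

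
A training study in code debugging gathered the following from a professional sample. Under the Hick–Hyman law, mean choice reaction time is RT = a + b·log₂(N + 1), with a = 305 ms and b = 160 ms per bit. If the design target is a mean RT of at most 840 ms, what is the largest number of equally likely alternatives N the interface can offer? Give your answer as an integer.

Set 305 + 160·log₂(N + 1) ≤ 840.
log₂(N + 1) ≤ (840 − 305) / 160 = 3.3438.
N + 1 ≤ 2^3.3438 = 10.1528.
N ≤ 9.1528, so the largest integer N is 9.

9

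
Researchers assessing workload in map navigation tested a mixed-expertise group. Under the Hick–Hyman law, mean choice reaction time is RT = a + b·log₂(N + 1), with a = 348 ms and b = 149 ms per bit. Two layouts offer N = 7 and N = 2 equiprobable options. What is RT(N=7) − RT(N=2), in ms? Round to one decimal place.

210.8

RT(7) = 348 + 149·log₂(8) = 348 + 149·3.0000 = 795.0000 ms.
RT(2) = 348 + 149·log₂(3) = 348 + 149·1.5850 = 584.1650 ms.
Difference = 795.0000 − 584.1650 = 210.8350 ≈ 210.8 ms.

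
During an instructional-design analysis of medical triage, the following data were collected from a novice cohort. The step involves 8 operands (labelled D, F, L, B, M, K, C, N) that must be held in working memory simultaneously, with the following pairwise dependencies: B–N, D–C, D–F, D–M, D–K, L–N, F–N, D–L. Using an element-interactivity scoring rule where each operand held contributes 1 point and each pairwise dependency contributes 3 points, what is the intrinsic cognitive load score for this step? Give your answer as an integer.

32

Count of operands held simultaneously: 8.
Count of pairwise dependencies listed: 8.
Element contribution: 8 × 1 = 8.
Interaction contribution: 8 × 3 = 24.
Intrinsic load = 8 + 24 = 32.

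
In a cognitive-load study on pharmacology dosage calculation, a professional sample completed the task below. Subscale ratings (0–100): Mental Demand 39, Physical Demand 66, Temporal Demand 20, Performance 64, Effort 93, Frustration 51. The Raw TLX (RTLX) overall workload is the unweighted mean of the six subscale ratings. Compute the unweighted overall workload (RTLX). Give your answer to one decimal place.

55.5

Sum of ratings = 39 + 66 + 20 + 64 + 93 + 51 = 333.
RTLX = 333 / 6 = 55.5000 ≈ 55.5.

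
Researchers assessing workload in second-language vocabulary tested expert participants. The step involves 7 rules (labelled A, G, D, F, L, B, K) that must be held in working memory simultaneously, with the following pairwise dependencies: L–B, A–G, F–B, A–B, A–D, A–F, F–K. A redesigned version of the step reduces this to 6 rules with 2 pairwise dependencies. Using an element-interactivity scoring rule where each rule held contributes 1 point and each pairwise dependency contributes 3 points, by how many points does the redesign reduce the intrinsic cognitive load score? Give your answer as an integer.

Original: 7 × 1 + 7 × 3 = 7 + 21 = 28.
Redesigned: 6 × 1 + 2 × 3 = 6 + 6 = 12.
Reduction = 28 − 12 = 16.

16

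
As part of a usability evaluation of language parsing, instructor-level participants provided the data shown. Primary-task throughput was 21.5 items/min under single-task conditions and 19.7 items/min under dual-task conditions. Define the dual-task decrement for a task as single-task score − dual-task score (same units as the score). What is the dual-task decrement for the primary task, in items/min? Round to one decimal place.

1.8

Decrement = 21.5 − 19.7 = 1.8000 items/min ≈ 1.8 items/min.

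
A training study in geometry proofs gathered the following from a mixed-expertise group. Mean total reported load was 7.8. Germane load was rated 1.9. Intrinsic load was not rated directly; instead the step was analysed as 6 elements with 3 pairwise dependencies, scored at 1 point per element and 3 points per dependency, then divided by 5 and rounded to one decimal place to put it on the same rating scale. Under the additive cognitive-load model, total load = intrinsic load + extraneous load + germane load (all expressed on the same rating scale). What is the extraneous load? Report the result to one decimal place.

2.9

Intrinsic (element-interactivity): (6 × 1 + 3 × 3) / 5 = 15 / 5 = 3.0000 → 3.0.
extraneous load = total − intrinsic − germane
             = 7.8 − 3.0 − 1.9 = 2.9.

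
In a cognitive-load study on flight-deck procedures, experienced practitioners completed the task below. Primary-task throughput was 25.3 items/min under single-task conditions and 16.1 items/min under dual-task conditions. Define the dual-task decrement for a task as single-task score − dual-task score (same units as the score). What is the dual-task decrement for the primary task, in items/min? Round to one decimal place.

Decrement = 25.3 − 16.1 = 9.2000 items/min ≈ 9.2 items/min.

9.2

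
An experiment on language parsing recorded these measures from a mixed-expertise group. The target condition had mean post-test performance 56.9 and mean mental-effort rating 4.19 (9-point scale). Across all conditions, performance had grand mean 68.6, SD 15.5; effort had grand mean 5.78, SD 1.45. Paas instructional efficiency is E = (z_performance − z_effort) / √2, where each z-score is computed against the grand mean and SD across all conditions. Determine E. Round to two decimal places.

0.24

z_performance = (56.9 − 68.6) / 15.5 = -11.7000 / 15.5 = -0.7548.
z_effort = (4.19 − 5.78) / 1.45 = -1.5900 / 1.45 = -1.0966.
z_P − z_E = -0.7548 − (-1.0966) = 0.3418.
E = 0.3418 / √2 = 0.3418 / 1.41421 = 0.2417 ≈ 0.24.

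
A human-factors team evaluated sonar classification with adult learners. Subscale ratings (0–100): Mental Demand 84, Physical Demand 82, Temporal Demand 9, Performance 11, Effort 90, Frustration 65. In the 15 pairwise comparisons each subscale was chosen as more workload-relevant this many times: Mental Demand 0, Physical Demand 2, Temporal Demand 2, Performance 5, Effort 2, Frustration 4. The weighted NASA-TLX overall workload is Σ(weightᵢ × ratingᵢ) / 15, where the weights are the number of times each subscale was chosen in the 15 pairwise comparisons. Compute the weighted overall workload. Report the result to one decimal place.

45.1

The tallies are the weights (they sum to 15).
Weighted sum = 0·84 + 2·82 + 2·9 + 5·11 + 2·90 + 4·65
            = 0 + 164 + 18 + 55 + 180 + 260 = 677.
Overall workload = 677 / 15 = 45.1333 ≈ 45.1.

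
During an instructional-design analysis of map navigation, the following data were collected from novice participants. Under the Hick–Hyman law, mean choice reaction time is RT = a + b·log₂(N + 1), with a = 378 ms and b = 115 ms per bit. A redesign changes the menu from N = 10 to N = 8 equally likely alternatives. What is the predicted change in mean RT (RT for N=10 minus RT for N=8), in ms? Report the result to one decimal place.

RT(10) = 378 + 115·log₂(11) = 378 + 115·3.4594 = 775.8310 ms.
RT(8) = 378 + 115·log₂(9) = 378 + 115·3.1699 = 742.5385 ms.
Difference = 775.8310 − 742.5385 = 33.2925 ≈ 33.3 ms.

33.3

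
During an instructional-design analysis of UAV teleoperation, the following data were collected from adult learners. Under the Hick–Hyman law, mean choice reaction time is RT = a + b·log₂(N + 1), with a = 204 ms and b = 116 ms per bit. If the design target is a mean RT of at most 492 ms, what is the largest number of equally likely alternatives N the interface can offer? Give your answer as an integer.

Set 204 + 116·log₂(N + 1) ≤ 492.
log₂(N + 1) ≤ (492 − 204) / 116 = 2.4828.
N + 1 ≤ 2^2.4828 = 5.5898.
N ≤ 4.5898, so the largest integer N is 4.

4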